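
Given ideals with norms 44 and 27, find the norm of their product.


N(IJ) = N(I) * N(J)
= 44 * 27
= 1188

1188


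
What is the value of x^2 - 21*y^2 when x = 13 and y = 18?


x^2 - d*y^2
= 13^2 - 21*18^2
= 169 - 6804
= -6635

-6635


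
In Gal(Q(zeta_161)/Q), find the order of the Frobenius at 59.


The Frobenius at p in Gal(Q(zeta_n)/Q) = (Z/nZ)* is the class of p, so its order is ord_161(59), the smallest k >= 1 with 59^k = 1 mod 161.
n = 161 = 7 * 23, phi(161) = 132; the order divides phi(n).
Divisors of 132: 1, 2, 3, 4, 6, 11, 12, 22, 33, 44, 66, 132
Repeated squaring mod 161: 59^1 = 59, 59^2 = 100, 59^4 = 18, 59^8 = 2, 59^16 = 4, 59^32 = 16, 59^64 = 95, 59^128 = 9
Test divisors in increasing order:
  k=1: 59^1 = 59 mod 161
  k=2: 59^2 = 100 mod 161
  k=3: 59^3 = 100 * 59 = 104 mod 161
  k=4: 59^4 = 18 mod 161
  k=6: 59^6 = 18 * 100 = 29 mod 161
  k=11: 59^11 = 2 * 100 * 59 = 47 mod 161
  k=12: 59^12 = 2 * 18 = 36 mod 161
  k=22: 59^22 = 4 * 18 * 100 = 116 mod 161
  k=33: 59^33 = 16 * 59 = 139 mod 161
  k=44: 59^44 = 16 * 2 * 18 = 93 mod 161
  k=66: 59^66 = 95 * 100 = 1 mod 161  <- first divisor giving 1
Order = 66

66


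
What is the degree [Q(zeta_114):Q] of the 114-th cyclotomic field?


The degree equals Euler's totient phi(114).
114 = 2 * 3 * 19
phi(114) = 36

36


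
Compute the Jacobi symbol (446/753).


Compute (446/753) via quadratic reciprocity:
  pull out 2: (2/753) = +1  (since 753 mod 8 = 1)
  reciprocity: (223/753) -> +(753/223)
  reduce: (84/223)
  pull out 2: (2/223) = +1  (since 223 mod 8 = 7)
  pull out 2: (2/223) = +1  (since 223 mod 8 = 7)
  reciprocity: (21/223) -> +(223/21)
  reduce: (13/21)
  reciprocity: (13/21) -> +(21/13)
  reduce: (8/13)
  pull out 2: (2/13) = -1  (since 13 mod 8 = 5)
  pull out 2: (2/13) = -1  (since 13 mod 8 = 5)
  pull out 2: (2/13) = -1  (since 13 mod 8 = 5)
  (1/13) = 1
Product of signs = -1

-1


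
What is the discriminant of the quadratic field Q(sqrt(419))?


For K = Q(sqrt(d)) with d squarefree: disc(K) = d if d = 1 mod 4, and disc(K) = 4d if d = 2 or 3 mod 4.
Here d = 419, and d mod 4 = 3.
d = 3 mod 4, not 1 (O_K = Z[sqrt(d)]), so disc(K) = 4d = 4 * (419) = 1676

1676


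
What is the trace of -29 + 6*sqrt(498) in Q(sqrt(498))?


Tr(a + b*sqrt(d)) = (a + b*sqrt(d)) + (a - b*sqrt(d)) = 2a
= 2 * (-29)
= -58

-58


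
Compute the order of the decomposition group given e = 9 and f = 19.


|D_P| = e * f
= 9 * 19
= 171

171


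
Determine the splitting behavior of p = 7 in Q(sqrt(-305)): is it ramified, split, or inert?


K = Q(sqrt(-305)). Since d mod 4 = 3, disc(K) = -1220.
Check p | disc: -1220 mod 7 = 5.
p does not divide disc. Compute Legendre symbol (d/p):
3^((7-1)/2) mod 7 = -1
(d/p) = -1, so p is inert: (p) stays prime with e=1, f=2, g=1.
Therefore p is inert.

inert


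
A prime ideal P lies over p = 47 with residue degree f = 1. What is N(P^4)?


N(P^a) = p^(a*f)
= 47^(4*1)
= 47^4
= 4879681

4879681


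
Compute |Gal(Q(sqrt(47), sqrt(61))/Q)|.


The 2 square roots of distinct primes are multiplicatively independent over Q,
so [K:Q] = 2^2 and Gal(K/Q) is isomorphic to (Z/2Z)^2.
|Gal| = 2^2 = 4

4


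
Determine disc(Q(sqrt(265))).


For K = Q(sqrt(d)) with d squarefree: disc(K) = d if d = 1 mod 4, and disc(K) = 4d if d = 2 or 3 mod 4.
Here d = 265, and d mod 4 = 1.
d = 1 mod 4 (O_K = Z[(1+sqrt(d))/2]), so disc(K) = d = 265

265


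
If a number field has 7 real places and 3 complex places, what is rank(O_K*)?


By Dirichlet's unit theorem:
rank = r1 + r2 - 1
= 7 + 3 - 1
= 9

9


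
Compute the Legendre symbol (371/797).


p = 797 is prime, so compute (371/797) with the reciprocity algorithm (Jacobi-symbol steps: pull out 2s via (2/n), flip via reciprocity, reduce):
  reciprocity: (371/797) -> +(797/371)
  reduce: (55/371)
  reciprocity: (55/371) -> -(371/55)
  reduce: (41/55)
  reciprocity: (41/55) -> +(55/41)
  reduce: (14/41)
  pull out 2: (2/41) = +1  (since 41 mod 8 = 1)
  reciprocity: (7/41) -> +(41/7)
  reduce: (6/7)
  pull out 2: (2/7) = +1  (since 7 mod 8 = 7)
  reciprocity: (3/7) -> -(7/3)
  reduce: (1/3)
  (1/3) = 1
Product of signs = 1
(371/797) = 1

1


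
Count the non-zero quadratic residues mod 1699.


For prime p, the number of non-zero quadratic residues is (p-1)/2.
= (1699-1)/2
= 849

849


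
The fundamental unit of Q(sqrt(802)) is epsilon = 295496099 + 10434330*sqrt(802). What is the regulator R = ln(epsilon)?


epsilon = 295496099 + 10434330*sqrt(802)
= 5.9099e+08
R = ln(5.9099e+08)
= 20.1973

20.1973


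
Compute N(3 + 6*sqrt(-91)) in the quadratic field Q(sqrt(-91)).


N(a + b*sqrt(d)) = a^2 - d*b^2
= (3)^2 - (-91)*(6)^2
= 9 + 3276
= 3285

3285


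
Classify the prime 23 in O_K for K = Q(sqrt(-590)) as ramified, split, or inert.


K = Q(sqrt(-590)). Since d mod 4 = 2, disc(K) = -2360.
Check p | disc: -2360 mod 23 = 9.
p does not divide disc. Compute Legendre symbol (d/p):
8^((23-1)/2) mod 23 = 1
(d/p) = 1, so p splits: (p) = P*P' with e=1, f=1, g=2.
Therefore p is split.

split


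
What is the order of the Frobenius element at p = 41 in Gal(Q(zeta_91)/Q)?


The Frobenius at p in Gal(Q(zeta_n)/Q) = (Z/nZ)* is the class of p, so its order is ord_91(41), the smallest k >= 1 with 41^k = 1 mod 91.
n = 91 = 7 * 13, phi(91) = 72; the order divides phi(n).
Divisors of 72: 1, 2, 3, 4, 6, 8, 9, 12, 18, 24, 36, 72
Repeated squaring mod 91: 41^1 = 41, 41^2 = 43, 41^4 = 29, 41^8 = 22, 41^16 = 29, 41^32 = 22, 41^64 = 29
Test divisors in increasing order:
  k=1: 41^1 = 41 mod 91
  k=2: 41^2 = 43 mod 91
  k=3: 41^3 = 43 * 41 = 34 mod 91
  k=4: 41^4 = 29 mod 91
  k=6: 41^6 = 29 * 43 = 64 mod 91
  k=8: 41^8 = 22 mod 91
  k=9: 41^9 = 22 * 41 = 83 mod 91
  k=12: 41^12 = 22 * 29 = 1 mod 91  <- first divisor giving 1
Order = 12

12


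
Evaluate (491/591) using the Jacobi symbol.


Compute (491/591) via quadratic reciprocity:
  reciprocity: (491/591) -> -(591/491)
  reduce: (100/491)
  pull out 2: (2/491) = -1  (since 491 mod 8 = 3)
  pull out 2: (2/491) = -1  (since 491 mod 8 = 3)
  reciprocity: (25/491) -> +(491/25)
  reduce: (16/25)
  pull out 2: (2/25) = +1  (since 25 mod 8 = 1)
  pull out 2: (2/25) = +1  (since 25 mod 8 = 1)
  pull out 2: (2/25) = +1  (since 25 mod 8 = 1)
  pull out 2: (2/25) = +1  (since 25 mod 8 = 1)
  (1/25) = 1
Product of signs = -1

-1


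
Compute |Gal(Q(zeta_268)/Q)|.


|Gal(Q(zeta_268)/Q)| = phi(268)
= 132

132


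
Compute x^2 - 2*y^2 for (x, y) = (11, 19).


x^2 - d*y^2
= 11^2 - 2*19^2
= 121 - 722
= -601

-601


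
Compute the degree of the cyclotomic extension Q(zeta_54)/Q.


The degree equals Euler's totient phi(54).
54 = 2 * 3^3
phi(54) = 18

18


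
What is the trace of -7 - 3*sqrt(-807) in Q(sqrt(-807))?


Tr(a + b*sqrt(d)) = (a + b*sqrt(d)) + (a - b*sqrt(d)) = 2a
= 2 * (-7)
= -14

-14


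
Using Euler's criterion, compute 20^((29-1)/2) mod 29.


p = 29 is prime and the exponent is (p-1)/2 = 14, so by Euler's criterion 20^14 = (20/29) = +1 or -1 mod 29.
Compute by square-and-multiply:
  14 = 8 + 4 + 2 (binary 1110)
  Repeated squaring mod 29: 20^1 = 20, 20^2 = 23, 20^4 = 7, 20^8 = 20
  20^14 = 20^8 * 20^4 * 20^2 = 20 * 7 * 23 mod 29
    20 * 7 = 140 = 24 mod 29
    24 * 23 = 552 = 1 mod 29
  20^14 = 1 mod 29
Result 1: 20 is a quadratic residue mod 29.
20^14 mod 29 = 1

1


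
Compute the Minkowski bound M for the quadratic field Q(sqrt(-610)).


d = -610, d mod 4 = 2, so disc(K) = 4d = -2440; |disc(K)| = 2440
Imaginary quadratic field, so n = 2, s = r2 = 1, r1 = 0
M = (n!/n^n) * (4/pi)^s * sqrt(|disc(K)|) = (2!/2^2) * (4/pi)^1 * sqrt(2440)
= 0.5 * 1.273240 * 49.396356
= 31.4467

31.4467


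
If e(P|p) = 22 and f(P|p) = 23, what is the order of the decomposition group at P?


|D_P| = e * f
= 22 * 23
= 506

506


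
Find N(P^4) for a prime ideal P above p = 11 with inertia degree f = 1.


N(P^a) = p^(a*f)
= 11^(4*1)
= 11^4
= 14641

14641


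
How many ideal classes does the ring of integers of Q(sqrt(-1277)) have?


K = Q(sqrt(-1277)). d mod 4 = 3, so D = disc(K) = 4d = -5108
h(K) equals the number of primitive reduced positive-definite forms (a, b, c) = a*x^2 + b*x*y + c*y^2 with b^2 - 4ac = D,
where reduced means |b| <= a <= c, with b >= 0 whenever |b| = a or a = c, and primitive means gcd(a, b, c) = 1.
Reduced forces 3a^2 <= |D| = 5108, so 1 <= a <= 41; b must have the parity of D, and c = (b^2 - D)/(4a) must be an integer >= a.
Enumerate a = 1..41, b in [-a, a]:
  a=1: (1, 0, 1277)  [1]
  a=2: (2, 2, 639)  [1]
  a=3: (3, -2, 426), (3, 2, 426)  [2]
  a=4..5: none
  a=6: (6, -2, 213), (6, 2, 213)  [2]
  a=7: (7, -4, 183), (7, 4, 183)  [2]
  a=8: none
  a=9: (9, -2, 142), (9, 2, 142)  [2]
  a=10..12: none
  a=13: (13, -12, 101), (13, 12, 101)  [2]
  a=14: (14, -10, 93), (14, 10, 93)  [2]
  a=15..16: none
  a=17: (17, -14, 78), (17, 14, 78)  [2]
  a=18: (18, -2, 71), (18, 2, 71)  [2]
  a=19..20: none
  a=21: (21, -10, 62), (21, -4, 61), (21, 4, 61), (21, 10, 62)  [4]
  a=22..25: none
  a=26: (26, -14, 51), (26, 14, 51)  [2]
  a=27: (27, -20, 51), (27, 20, 51)  [2]
  a=28: none
  a=29: (29, -24, 49), (29, 24, 49)  [2]
  a=30: none
  a=31: (31, -10, 42), (31, 10, 42)  [2]
  a=32..33: none
  a=34: (34, -14, 39), (34, 14, 39)  [2]
  a=35..38: none
  a=39: (39, -38, 42), (39, 38, 42)  [2]
  a=40..41: none
Total reduced forms: 1 + 1 + 2 + 2 + 2 + 2 + 2 + 2 + 2 + 2 + 4 + 2 + 2 + 2 + 2 + 2 + 2 = 34
h = 34

34


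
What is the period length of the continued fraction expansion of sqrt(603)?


Run the CF algorithm for sqrt(603).
a_0 = floor(sqrt(603)) = 24; set m_0=0, q_0=1.
Recurrence: m' = q*a - m,  q' = (d - m'^2)/q,  a' = floor((a_0 + m')/q').
  step 1: m=24, q=27, a=1
  step 2: m=3, q=22, a=1
  step 3: m=19, q=11, a=3
  step 4: m=14, q=37, a=1
  step 5: m=23, q=2, a=23
  step 6: m=23, q=37, a=1
  step 7: m=14, q=11, a=3
  step 8: m=19, q=22, a=1
  step 9: m=3, q=27, a=1
  step 10: m=24, q=1, a=48
a_10 = 2*a_0 = 48, so the period closes here.
sqrt(603) = [24; 1, 1, 3, 1, 23, 1, 3, 1, 1, 48]
Period length = 10

10


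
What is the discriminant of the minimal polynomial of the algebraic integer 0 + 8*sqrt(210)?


The element 0 + 8*sqrt(210) has minimal polynomial:
x^2 + 0*x - 13440
Discriminant = (0)^2 - 4*(-13440)
= 0 + 53760
= 53760

53760


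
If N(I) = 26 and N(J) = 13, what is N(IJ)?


N(IJ) = N(I) * N(J)
= 26 * 13
= 338

338


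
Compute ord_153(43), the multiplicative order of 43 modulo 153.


We want ord_153(43), the smallest k >= 1 with 43^k = 1 mod 153.
n = 153 = 3^2 * 17, phi(153) = 96; the order divides phi(n).
Divisors of 96: 1, 2, 3, 4, 6, 8, 12, 16, 24, 32, 48, 96
Repeated squaring mod 153: 43^1 = 43, 43^2 = 13, 43^4 = 16, 43^8 = 103, 43^16 = 52, 43^32 = 103, 43^64 = 52
Test divisors in increasing order:
  k=1: 43^1 = 43 mod 153
  k=2: 43^2 = 13 mod 153
  k=3: 43^3 = 13 * 43 = 100 mod 153
  k=4: 43^4 = 16 mod 153
  k=6: 43^6 = 16 * 13 = 55 mod 153
  k=8: 43^8 = 103 mod 153
  k=12: 43^12 = 103 * 16 = 118 mod 153
  k=16: 43^16 = 52 mod 153
  k=24: 43^24 = 52 * 103 = 1 mod 153  <- first divisor giving 1
Order = 24

24


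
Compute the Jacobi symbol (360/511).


Compute (360/511) via quadratic reciprocity:
  pull out 2: (2/511) = +1  (since 511 mod 8 = 7)
  pull out 2: (2/511) = +1  (since 511 mod 8 = 7)
  pull out 2: (2/511) = +1  (since 511 mod 8 = 7)
  reciprocity: (45/511) -> +(511/45)
  reduce: (16/45)
  pull out 2: (2/45) = -1  (since 45 mod 8 = 5)
  pull out 2: (2/45) = -1  (since 45 mod 8 = 5)
  pull out 2: (2/45) = -1  (since 45 mod 8 = 5)
  pull out 2: (2/45) = -1  (since 45 mod 8 = 5)
  (1/45) = 1
Product of signs = 1

1


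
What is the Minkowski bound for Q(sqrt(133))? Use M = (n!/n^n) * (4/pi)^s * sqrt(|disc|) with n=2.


d = 133, d mod 4 = 1, so disc(K) = d = 133; |disc(K)| = 133
Real quadratic field, so n = 2, s = r2 = 0, r1 = 2
M = (n!/n^n) * (4/pi)^s * sqrt(|disc(K)|) = (2!/2^2) * (4/pi)^0 * sqrt(133)
= 0.5 * 1.000000 * 11.532563
= 5.7663

5.7663


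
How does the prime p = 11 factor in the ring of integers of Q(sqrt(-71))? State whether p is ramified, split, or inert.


K = Q(sqrt(-71)). Since d mod 4 = 1, disc(K) = -71.
Check p | disc: -71 mod 11 = 6.
p does not divide disc. Compute Legendre symbol (d/p):
6^((11-1)/2) mod 11 = -1
(d/p) = -1, so p is inert: (p) stays prime with e=1, f=2, g=1.
Therefore p is inert.

inert


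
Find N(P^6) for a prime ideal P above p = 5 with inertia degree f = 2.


N(P^a) = p^(a*f)
= 5^(6*2)
= 5^12
= 244140625

244140625


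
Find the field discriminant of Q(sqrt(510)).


For K = Q(sqrt(d)) with d squarefree: disc(K) = d if d = 1 mod 4, and disc(K) = 4d if d = 2 or 3 mod 4.
Here d = 510, and d mod 4 = 2.
d = 2 mod 4, not 1 (O_K = Z[sqrt(d)]), so disc(K) = 4d = 4 * (510) = 2040

2040


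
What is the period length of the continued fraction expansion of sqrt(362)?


Run the CF algorithm for sqrt(362).
a_0 = floor(sqrt(362)) = 19; set m_0=0, q_0=1.
Recurrence: m' = q*a - m,  q' = (d - m'^2)/q,  a' = floor((a_0 + m')/q').
  step 1: m=19, q=1, a=38
a_1 = 2*a_0 = 38, so the period closes here.
sqrt(362) = [19; 38]
Period length = 1

1


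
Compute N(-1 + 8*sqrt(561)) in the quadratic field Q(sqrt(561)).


N(a + b*sqrt(d)) = a^2 - d*b^2
= (-1)^2 - (561)*(8)^2
= 1 - 35904
= -35903

-35903


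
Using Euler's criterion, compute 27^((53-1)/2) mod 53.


p = 53 is prime and the exponent is (p-1)/2 = 26, so by Euler's criterion 27^26 = (27/53) = +1 or -1 mod 53.
Compute by square-and-multiply:
  26 = 16 + 8 + 2 (binary 11010)
  Repeated squaring mod 53: 27^1 = 27, 27^2 = 40, 27^4 = 10, 27^8 = 47, 27^16 = 36
  27^26 = 27^16 * 27^8 * 27^2 = 36 * 47 * 40 mod 53
    36 * 47 = 1692 = 49 mod 53
    49 * 40 = 1960 = 52 mod 53
  27^26 = 52 mod 53
Result 52 = p - 1 = -1 mod 53: 27 is a quadratic non-residue mod 53. As a residue in [0, p-1] the value is 52.
27^26 mod 53 = 52

52


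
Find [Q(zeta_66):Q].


The degree equals Euler's totient phi(66).
66 = 2 * 3 * 11
phi(66) = 20

20


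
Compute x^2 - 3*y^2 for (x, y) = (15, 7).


x^2 - d*y^2
= 15^2 - 3*7^2
= 225 - 147
= 78

78


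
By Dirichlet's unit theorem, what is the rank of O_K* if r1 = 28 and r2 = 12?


By Dirichlet's unit theorem:
rank = r1 + r2 - 1
= 28 + 12 - 1
= 39

39


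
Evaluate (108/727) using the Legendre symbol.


p = 727 is prime, so compute (108/727) with the reciprocity algorithm (Jacobi-symbol steps: pull out 2s via (2/n), flip via reciprocity, reduce):
  pull out 2: (2/727) = +1  (since 727 mod 8 = 7)
  pull out 2: (2/727) = +1  (since 727 mod 8 = 7)
  reciprocity: (27/727) -> -(727/27)
  reduce: (25/27)
  reciprocity: (25/27) -> +(27/25)
  reduce: (2/25)
  pull out 2: (2/25) = +1  (since 25 mod 8 = 1)
  (1/25) = 1
Product of signs = -1
(108/727) = -1

-1


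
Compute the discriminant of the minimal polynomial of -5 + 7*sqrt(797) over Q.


The element -5 + 7*sqrt(797) has minimal polynomial:
x^2 + 10*x - 39028
Discriminant = (10)^2 - 4*(-39028)
= 100 + 156112
= 156212

156212


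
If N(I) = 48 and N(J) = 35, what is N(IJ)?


N(IJ) = N(I) * N(J)
= 48 * 35
= 1680

1680


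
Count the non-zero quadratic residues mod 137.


For prime p, the number of non-zero quadratic residues is (p-1)/2.
= (137-1)/2
= 68

68


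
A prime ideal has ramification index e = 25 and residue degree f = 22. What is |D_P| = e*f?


|D_P| = e * f
= 25 * 22
= 550

550


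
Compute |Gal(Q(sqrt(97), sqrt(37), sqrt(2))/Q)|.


The 3 square roots of distinct primes are multiplicatively independent over Q,
so [K:Q] = 2^3 and Gal(K/Q) is isomorphic to (Z/2Z)^3.
|Gal| = 2^3 = 8

8


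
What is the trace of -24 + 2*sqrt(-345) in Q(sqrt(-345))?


Tr(a + b*sqrt(d)) = (a + b*sqrt(d)) + (a - b*sqrt(d)) = 2a
= 2 * (-24)
= -48

-48


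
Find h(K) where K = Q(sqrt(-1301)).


K = Q(sqrt(-1301)). d mod 4 = 3, so D = disc(K) = 4d = -5204
h(K) equals the number of primitive reduced positive-definite forms (a, b, c) = a*x^2 + b*x*y + c*y^2 with b^2 - 4ac = D,
where reduced means |b| <= a <= c, with b >= 0 whenever |b| = a or a = c, and primitive means gcd(a, b, c) = 1.
Reduced forces 3a^2 <= |D| = 5204, so 1 <= a <= 41; b must have the parity of D, and c = (b^2 - D)/(4a) must be an integer >= a.
Enumerate a = 1..41, b in [-a, a]:
  a=1: (1, 0, 1301)  [1]
  a=2: (2, 2, 651)  [1]
  a=3: (3, -2, 434), (3, 2, 434)  [2]
  a=4: none
  a=5: (5, -4, 261), (5, 4, 261)  [2]
  a=6: (6, -2, 217), (6, 2, 217)  [2]
  a=7: (7, -2, 186), (7, 2, 186)  [2]
  a=8: none
  a=9: (9, -4, 145), (9, 4, 145)  [2]
  a=10: (10, -6, 131), (10, 6, 131)  [2]
  a=11..12: none
  a=13: (13, -10, 102), (13, 10, 102)  [2]
  a=14: (14, -2, 93), (14, 2, 93)  [2]
  a=15: (15, -14, 90), (15, -4, 87), (15, 4, 87), (15, 14, 90)  [4]
  a=16: none
  a=17: (17, -10, 78), (17, 10, 78)  [2]
  a=18: (18, -14, 75), (18, 14, 75)  [2]
  a=19..20: none
  a=21: (21, -16, 65), (21, -2, 62), (21, 2, 62), (21, 16, 65)  [4]
  a=22..24: none
  a=25: (25, -14, 54), (25, 14, 54)  [2]
  a=26: (26, -10, 51), (26, 10, 51)  [2]
  a=27: (27, -14, 50), (27, 14, 50)  [2]
  a=28: none
  a=29: (29, -4, 45), (29, 4, 45)  [2]
  a=30: (30, -26, 49), (30, -14, 45), (30, 14, 45), (30, 26, 49)  [4]
  a=31: (31, -2, 42), (31, 2, 42)  [2]
  a=32..33: none
  a=34: (34, -10, 39), (34, 10, 39)  [2]
  a=35: (35, -26, 42), (35, -16, 39), (35, 16, 39), (35, 26, 42)  [4]
  a=36..41: none
Total reduced forms: 1 + 1 + 2 + 2 + 2 + 2 + 2 + 2 + 2 + 2 + 4 + 2 + 2 + 4 + 2 + 2 + 2 + 2 + 4 + 2 + 2 + 4 = 50
h = 50

50


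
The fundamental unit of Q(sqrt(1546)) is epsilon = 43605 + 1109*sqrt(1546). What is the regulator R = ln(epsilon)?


epsilon = 43605 + 1109*sqrt(1546)
= 87210.0000
R = ln(87210.0000)
= 11.3761

11.3761


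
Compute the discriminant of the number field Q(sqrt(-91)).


For K = Q(sqrt(d)) with d squarefree: disc(K) = d if d = 1 mod 4, and disc(K) = 4d if d = 2 or 3 mod 4.
Here d = -91, and d mod 4 = 1.
d = 1 mod 4 (O_K = Z[(1+sqrt(d))/2]), so disc(K) = d = -91

-91


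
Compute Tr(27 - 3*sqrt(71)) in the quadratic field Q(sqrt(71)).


Tr(a + b*sqrt(d)) = (a + b*sqrt(d)) + (a - b*sqrt(d)) = 2a
= 2 * (27)
= 54

54


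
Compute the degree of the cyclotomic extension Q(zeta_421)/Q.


The degree equals Euler's totient phi(421).
421 = 421
phi(421) = 420

420


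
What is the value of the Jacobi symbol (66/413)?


Compute (66/413) via quadratic reciprocity:
  pull out 2: (2/413) = -1  (since 413 mod 8 = 5)
  reciprocity: (33/413) -> +(413/33)
  reduce: (17/33)
  reciprocity: (17/33) -> +(33/17)
  reduce: (16/17)
  pull out 2: (2/17) = +1  (since 17 mod 8 = 1)
  pull out 2: (2/17) = +1  (since 17 mod 8 = 1)
  pull out 2: (2/17) = +1  (since 17 mod 8 = 1)
  pull out 2: (2/17) = +1  (since 17 mod 8 = 1)
  (1/17) = 1
Product of signs = -1

-1


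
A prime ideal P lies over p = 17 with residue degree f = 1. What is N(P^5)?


N(P^a) = p^(a*f)
= 17^(5*1)
= 17^5
= 1419857

1419857


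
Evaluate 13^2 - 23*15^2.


x^2 - d*y^2
= 13^2 - 23*15^2
= 169 - 5175
= -5006

-5006


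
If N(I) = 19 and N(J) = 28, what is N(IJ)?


N(IJ) = N(I) * N(J)
= 19 * 28
= 532

532


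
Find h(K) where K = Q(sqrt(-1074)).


K = Q(sqrt(-1074)). d mod 4 = 2, so D = disc(K) = 4d = -4296
h(K) equals the number of primitive reduced positive-definite forms (a, b, c) = a*x^2 + b*x*y + c*y^2 with b^2 - 4ac = D,
where reduced means |b| <= a <= c, with b >= 0 whenever |b| = a or a = c, and primitive means gcd(a, b, c) = 1.
Reduced forces 3a^2 <= |D| = 4296, so 1 <= a <= 37; b must have the parity of D, and c = (b^2 - D)/(4a) must be an integer >= a.
Enumerate a = 1..37, b in [-a, a]:
  a=1: (1, 0, 1074)  [1]
  a=2: (2, 0, 537)  [1]
  a=3: (3, 0, 358)  [1]
  a=4: none
  a=5: (5, -2, 215), (5, 2, 215)  [2]
  a=6: (6, 0, 179)  [1]
  a=7: (7, -4, 154), (7, 4, 154)  [2]
  a=8..9: none
  a=10: (10, -8, 109), (10, 8, 109)  [2]
  a=11: (11, -4, 98), (11, 4, 98)  [2]
  a=12..13: none
  a=14: (14, -4, 77), (14, 4, 77)  [2]
  a=15: (15, -12, 74), (15, 12, 74)  [2]
  a=16..18: none
  a=19: (19, -6, 57), (19, 6, 57)  [2]
  a=20: none
  a=21: (21, -18, 55), (21, 18, 55)  [2]
  a=22: (22, -4, 49), (22, 4, 49)  [2]
  a=23..24: none
  a=25: (25, -2, 43), (25, 2, 43)  [2]
  a=26..28: none
  a=29: (29, -24, 42), (29, 24, 42)  [2]
  a=30: (30, -12, 37), (30, 12, 37)  [2]
  a=31..32: none
  a=33: (33, -18, 35), (33, 18, 35)  [2]
  a=34: none
  a=35: (35, -32, 38), (35, 32, 38)  [2]
  a=36..37: none
Total reduced forms: 1 + 1 + 1 + 2 + 1 + 2 + 2 + 2 + 2 + 2 + 2 + 2 + 2 + 2 + 2 + 2 + 2 + 2 = 32
h = 32

32


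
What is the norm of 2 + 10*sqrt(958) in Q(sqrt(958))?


N(a + b*sqrt(d)) = a^2 - d*b^2
= (2)^2 - (958)*(10)^2
= 4 - 95800
= -95796

-95796


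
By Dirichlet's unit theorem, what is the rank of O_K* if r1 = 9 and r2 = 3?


By Dirichlet's unit theorem:
rank = r1 + r2 - 1
= 9 + 3 - 1
= 11

11


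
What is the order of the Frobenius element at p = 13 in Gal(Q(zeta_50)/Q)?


The Frobenius at p in Gal(Q(zeta_n)/Q) = (Z/nZ)* is the class of p, so its order is ord_50(13), the smallest k >= 1 with 13^k = 1 mod 50.
n = 50 = 2 * 5^2, phi(50) = 20; the order divides phi(n).
Divisors of 20: 1, 2, 4, 5, 10, 20
Repeated squaring mod 50: 13^1 = 13, 13^2 = 19, 13^4 = 11, 13^8 = 21, 13^16 = 41
Test divisors in increasing order:
  k=1: 13^1 = 13 mod 50
  k=2: 13^2 = 19 mod 50
  k=4: 13^4 = 11 mod 50
  k=5: 13^5 = 11 * 13 = 43 mod 50
  k=10: 13^10 = 21 * 19 = 49 mod 50
  k=20: 13^20 = 41 * 11 = 1 mod 50  <- first divisor giving 1
Order = 20

20


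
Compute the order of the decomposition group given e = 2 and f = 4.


|D_P| = e * f
= 2 * 4
= 8

8


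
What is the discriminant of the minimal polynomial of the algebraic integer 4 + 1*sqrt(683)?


The element 4 + 1*sqrt(683) has minimal polynomial:
x^2 - 8*x - 667
Discriminant = (-8)^2 - 4*(-667)
= 64 + 2668
= 2732

2732


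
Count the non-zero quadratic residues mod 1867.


For prime p, the number of non-zero quadratic residues is (p-1)/2.
= (1867-1)/2
= 933

933


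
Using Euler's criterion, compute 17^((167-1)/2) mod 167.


p = 167 is prime and the exponent is (p-1)/2 = 83, so by Euler's criterion 17^83 = (17/167) = +1 or -1 mod 167.
Compute by square-and-multiply:
  83 = 64 + 16 + 2 + 1 (binary 1010011)
  Repeated squaring mod 167: 17^1 = 17, 17^2 = 122, 17^4 = 21, 17^8 = 107, 17^16 = 93, 17^32 = 132, 17^64 = 56
  17^83 = 17^64 * 17^16 * 17^2 * 17^1 = 56 * 93 * 122 * 17 mod 167
    56 * 93 = 5208 = 31 mod 167
    31 * 122 = 3782 = 108 mod 167
    108 * 17 = 1836 = 166 mod 167
  17^83 = 166 mod 167
Result 166 = p - 1 = -1 mod 167: 17 is a quadratic non-residue mod 167. As a residue in [0, p-1] the value is 166.
17^83 mod 167 = 166

166


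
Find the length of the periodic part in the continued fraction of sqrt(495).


Run the CF algorithm for sqrt(495).
a_0 = floor(sqrt(495)) = 22; set m_0=0, q_0=1.
Recurrence: m' = q*a - m,  q' = (d - m'^2)/q,  a' = floor((a_0 + m')/q').
  step 1: m=22, q=11, a=4
  step 2: m=22, q=1, a=44
a_2 = 2*a_0 = 44, so the period closes here.
sqrt(495) = [22; 4, 44]
Period length = 2

2


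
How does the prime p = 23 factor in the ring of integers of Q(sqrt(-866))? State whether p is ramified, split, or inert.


K = Q(sqrt(-866)). Since d mod 4 = 2, disc(K) = -3464.
Check p | disc: -3464 mod 23 = 9.
p does not divide disc. Compute Legendre symbol (d/p):
8^((23-1)/2) mod 23 = 1
(d/p) = 1, so p splits: (p) = P*P' with e=1, f=1, g=2.
Therefore p is split.

split


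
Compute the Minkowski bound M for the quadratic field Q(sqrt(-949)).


d = -949, d mod 4 = 3, so disc(K) = 4d = -3796; |disc(K)| = 3796
Imaginary quadratic field, so n = 2, s = r2 = 1, r1 = 0
M = (n!/n^n) * (4/pi)^s * sqrt(|disc(K)|) = (2!/2^2) * (4/pi)^1 * sqrt(3796)
= 0.5 * 1.273240 * 61.611687
= 39.2232

39.2232


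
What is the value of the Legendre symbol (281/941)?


p = 941 is prime, so compute (281/941) with the reciprocity algorithm (Jacobi-symbol steps: pull out 2s via (2/n), flip via reciprocity, reduce):
  reciprocity: (281/941) -> +(941/281)
  reduce: (98/281)
  pull out 2: (2/281) = +1  (since 281 mod 8 = 1)
  reciprocity: (49/281) -> +(281/49)
  reduce: (36/49)
  pull out 2: (2/49) = +1  (since 49 mod 8 = 1)
  pull out 2: (2/49) = +1  (since 49 mod 8 = 1)
  reciprocity: (9/49) -> +(49/9)
  reduce: (4/9)
  pull out 2: (2/9) = +1  (since 9 mod 8 = 1)
  pull out 2: (2/9) = +1  (since 9 mod 8 = 1)
  (1/9) = 1
Product of signs = 1
(281/941) = 1

1


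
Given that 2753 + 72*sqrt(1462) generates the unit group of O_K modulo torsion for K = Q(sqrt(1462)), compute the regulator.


epsilon = 2753 + 72*sqrt(1462)
= 5505.9998
R = ln(5505.9998)
= 8.6136

8.6136


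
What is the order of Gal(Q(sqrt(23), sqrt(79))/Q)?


The 2 square roots of distinct primes are multiplicatively independent over Q,
so [K:Q] = 2^2 and Gal(K/Q) is isomorphic to (Z/2Z)^2.
|Gal| = 2^2 = 4

4


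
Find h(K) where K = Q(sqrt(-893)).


K = Q(sqrt(-893)). d mod 4 = 3, so D = disc(K) = 4d = -3572
h(K) equals the number of primitive reduced positive-definite forms (a, b, c) = a*x^2 + b*x*y + c*y^2 with b^2 - 4ac = D,
where reduced means |b| <= a <= c, with b >= 0 whenever |b| = a or a = c, and primitive means gcd(a, b, c) = 1.
Reduced forces 3a^2 <= |D| = 3572, so 1 <= a <= 34; b must have the parity of D, and c = (b^2 - D)/(4a) must be an integer >= a.
Enumerate a = 1..34, b in [-a, a]:
  a=1: (1, 0, 893)  [1]
  a=2: (2, 2, 447)  [1]
  a=3: (3, -2, 298), (3, 2, 298)  [2]
  a=4..5: none
  a=6: (6, -2, 149), (6, 2, 149)  [2]
  a=7..8: none
  a=9: (9, -8, 101), (9, 8, 101)  [2]
  a=10: none
  a=11: (11, -6, 82), (11, 6, 82)  [2]
  a=12: none
  a=13: (13, -4, 69), (13, 4, 69)  [2]
  a=14..16: none
  a=17: (17, -10, 54), (17, 10, 54)  [2]
  a=18: (18, -10, 51), (18, 10, 51)  [2]
  a=19: (19, 0, 47)  [1]
  a=20..21: none
  a=22: (22, -6, 41), (22, 6, 41)  [2]
  a=23: (23, -4, 39), (23, 4, 39)  [2]
  a=24..25: none
  a=26: (26, -22, 39), (26, 22, 39)  [2]
  a=27: (27, -10, 34), (27, 10, 34)  [2]
  a=28: none
  a=29: (29, -16, 33), (29, 16, 33)  [2]
  a=30..32: none
  a=33: (33, 28, 33)  [1]
  a=34: none
Total reduced forms: 1 + 1 + 2 + 2 + 2 + 2 + 2 + 2 + 2 + 1 + 2 + 2 + 2 + 2 + 2 + 1 = 28
h = 28

28


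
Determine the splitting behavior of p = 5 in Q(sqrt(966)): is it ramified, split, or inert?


K = Q(sqrt(966)). Since d mod 4 = 2, disc(K) = 3864.
Check p | disc: 3864 mod 5 = 4.
p does not divide disc. Compute Legendre symbol (d/p):
1^((5-1)/2) mod 5 = 1
(d/p) = 1, so p splits: (p) = P*P' with e=1, f=1, g=2.
Therefore p is split.

split


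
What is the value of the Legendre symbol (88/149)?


p = 149 is prime, so compute (88/149) with the reciprocity algorithm (Jacobi-symbol steps: pull out 2s via (2/n), flip via reciprocity, reduce):
  pull out 2: (2/149) = -1  (since 149 mod 8 = 5)
  pull out 2: (2/149) = -1  (since 149 mod 8 = 5)
  pull out 2: (2/149) = -1  (since 149 mod 8 = 5)
  reciprocity: (11/149) -> +(149/11)
  reduce: (6/11)
  pull out 2: (2/11) = -1  (since 11 mod 8 = 3)
  reciprocity: (3/11) -> -(11/3)
  reduce: (2/3)
  pull out 2: (2/3) = -1  (since 3 mod 8 = 3)
  (1/3) = 1
Product of signs = 1
(88/149) = 1

1


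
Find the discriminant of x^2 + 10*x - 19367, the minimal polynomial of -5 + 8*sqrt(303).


The element -5 + 8*sqrt(303) has minimal polynomial:
x^2 + 10*x - 19367
Discriminant = (10)^2 - 4*(-19367)
= 100 + 77468
= 77568

77568


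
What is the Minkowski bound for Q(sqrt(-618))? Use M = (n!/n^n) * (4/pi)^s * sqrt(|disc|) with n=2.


d = -618, d mod 4 = 2, so disc(K) = 4d = -2472; |disc(K)| = 2472
Imaginary quadratic field, so n = 2, s = r2 = 1, r1 = 0
M = (n!/n^n) * (4/pi)^s * sqrt(|disc(K)|) = (2!/2^2) * (4/pi)^1 * sqrt(2472)
= 0.5 * 1.273240 * 49.719212
= 31.6522

31.6522


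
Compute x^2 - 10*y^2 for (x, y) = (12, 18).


x^2 - d*y^2
= 12^2 - 10*18^2
= 144 - 3240
= -3096

-3096


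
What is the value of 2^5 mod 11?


p = 11 is prime and the exponent is (p-1)/2 = 5, so by Euler's criterion 2^5 = (2/11) = +1 or -1 mod 11.
Compute by square-and-multiply:
  5 = 4 + 1 (binary 101)
  Repeated squaring mod 11: 2^1 = 2, 2^2 = 4, 2^4 = 5
  2^5 = 2^4 * 2^1 = 5 * 2 mod 11
    5 * 2 = 10 = 10 mod 11
  2^5 = 10 mod 11
Result 10 = p - 1 = -1 mod 11: 2 is a quadratic non-residue mod 11. As a residue in [0, p-1] the value is 10.
2^5 mod 11 = 10

10


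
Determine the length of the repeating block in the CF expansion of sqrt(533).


Run the CF algorithm for sqrt(533).
a_0 = floor(sqrt(533)) = 23; set m_0=0, q_0=1.
Recurrence: m' = q*a - m,  q' = (d - m'^2)/q,  a' = floor((a_0 + m')/q').
  step 1: m=23, q=4, a=11
  step 2: m=21, q=23, a=1
  step 3: m=2, q=23, a=1
  step 4: m=21, q=4, a=11
  step 5: m=23, q=1, a=46
a_5 = 2*a_0 = 46, so the period closes here.
sqrt(533) = [23; 11, 1, 1, 11, 46]
Period length = 5

5


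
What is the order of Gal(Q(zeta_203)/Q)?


|Gal(Q(zeta_203)/Q)| = phi(203)
= 168

168


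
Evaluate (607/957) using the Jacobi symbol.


Compute (607/957) via quadratic reciprocity:
  reciprocity: (607/957) -> +(957/607)
  reduce: (350/607)
  pull out 2: (2/607) = +1  (since 607 mod 8 = 7)
  reciprocity: (175/607) -> -(607/175)
  reduce: (82/175)
  pull out 2: (2/175) = +1  (since 175 mod 8 = 7)
  reciprocity: (41/175) -> +(175/41)
  reduce: (11/41)
  reciprocity: (11/41) -> +(41/11)
  reduce: (8/11)
  pull out 2: (2/11) = -1  (since 11 mod 8 = 3)
  pull out 2: (2/11) = -1  (since 11 mod 8 = 3)
  pull out 2: (2/11) = -1  (since 11 mod 8 = 3)
  (1/11) = 1
Product of signs = 1

1


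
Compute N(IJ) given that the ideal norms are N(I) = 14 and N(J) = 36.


N(IJ) = N(I) * N(J)
= 14 * 36
= 504

504


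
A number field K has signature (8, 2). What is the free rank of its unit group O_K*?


By Dirichlet's unit theorem:
rank = r1 + r2 - 1
= 8 + 2 - 1
= 9

9


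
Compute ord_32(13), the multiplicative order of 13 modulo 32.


We want ord_32(13), the smallest k >= 1 with 13^k = 1 mod 32.
n = 32 = 2^5, phi(32) = 16; the order divides phi(n).
Divisors of 16: 1, 2, 4, 8, 16
Repeated squaring mod 32: 13^1 = 13, 13^2 = 9, 13^4 = 17, 13^8 = 1, 13^16 = 1
Test divisors in increasing order:
  k=1: 13^1 = 13 mod 32
  k=2: 13^2 = 9 mod 32
  k=4: 13^4 = 17 mod 32
  k=8: 13^8 = 1 mod 32  <- first divisor giving 1
Order = 8

8


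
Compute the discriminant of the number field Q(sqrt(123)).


For K = Q(sqrt(d)) with d squarefree: disc(K) = d if d = 1 mod 4, and disc(K) = 4d if d = 2 or 3 mod 4.
Here d = 123, and d mod 4 = 3.
d = 3 mod 4, not 1 (O_K = Z[sqrt(d)]), so disc(K) = 4d = 4 * (123) = 492

492


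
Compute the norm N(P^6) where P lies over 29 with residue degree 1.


N(P^a) = p^(a*f)
= 29^(6*1)
= 29^6
= 594823321

594823321


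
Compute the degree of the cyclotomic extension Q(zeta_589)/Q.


The degree equals Euler's totient phi(589).
589 = 19 * 31
phi(589) = 540

540


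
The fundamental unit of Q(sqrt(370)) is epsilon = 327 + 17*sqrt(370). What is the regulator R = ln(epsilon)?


epsilon = 327 + 17*sqrt(370)
= 654.0015
R = ln(654.0015)
= 6.4831

6.4831


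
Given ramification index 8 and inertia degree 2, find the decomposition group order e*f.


|D_P| = e * f
= 8 * 2
= 16

16


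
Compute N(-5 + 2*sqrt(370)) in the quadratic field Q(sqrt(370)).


N(a + b*sqrt(d)) = a^2 - d*b^2
= (-5)^2 - (370)*(2)^2
= 25 - 1480
= -1455

-1455


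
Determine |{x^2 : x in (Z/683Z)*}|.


For prime p, the number of non-zero quadratic residues is (p-1)/2.
= (683-1)/2
= 341

341


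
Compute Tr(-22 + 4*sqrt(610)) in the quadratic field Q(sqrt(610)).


Tr(a + b*sqrt(d)) = (a + b*sqrt(d)) + (a - b*sqrt(d)) = 2a
= 2 * (-22)
= -44

-44


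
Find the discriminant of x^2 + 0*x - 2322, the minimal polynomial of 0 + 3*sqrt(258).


The element 0 + 3*sqrt(258) has minimal polynomial:
x^2 + 0*x - 2322
Discriminant = (0)^2 - 4*(-2322)
= 0 + 9288
= 9288

9288


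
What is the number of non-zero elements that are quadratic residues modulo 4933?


For prime p, the number of non-zero quadratic residues is (p-1)/2.
= (4933-1)/2
= 2466

2466


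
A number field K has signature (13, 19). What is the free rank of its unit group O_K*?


By Dirichlet's unit theorem:
rank = r1 + r2 - 1
= 13 + 19 - 1
= 31

31


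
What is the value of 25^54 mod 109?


p = 109 is prime and the exponent is (p-1)/2 = 54, so by Euler's criterion 25^54 = (25/109) = +1 or -1 mod 109.
Compute by square-and-multiply:
  54 = 32 + 16 + 4 + 2 (binary 110110)
  Repeated squaring mod 109: 25^1 = 25, 25^2 = 80, 25^4 = 78, 25^8 = 89, 25^16 = 73, 25^32 = 97
  25^54 = 25^32 * 25^16 * 25^4 * 25^2 = 97 * 73 * 78 * 80 mod 109
    97 * 73 = 7081 = 105 mod 109
    105 * 78 = 8190 = 15 mod 109
    15 * 80 = 1200 = 1 mod 109
  25^54 = 1 mod 109
Result 1: 25 is a quadratic residue mod 109.
25^54 mod 109 = 1

1


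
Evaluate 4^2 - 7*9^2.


x^2 - d*y^2
= 4^2 - 7*9^2
= 16 - 567
= -551

-551


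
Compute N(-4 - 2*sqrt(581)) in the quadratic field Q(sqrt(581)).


N(a + b*sqrt(d)) = a^2 - d*b^2
= (-4)^2 - (581)*(-2)^2
= 16 - 2324
= -2308

-2308


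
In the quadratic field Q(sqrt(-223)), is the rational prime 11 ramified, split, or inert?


K = Q(sqrt(-223)). Since d mod 4 = 1, disc(K) = -223.
Check p | disc: -223 mod 11 = 8.
p does not divide disc. Compute Legendre symbol (d/p):
8^((11-1)/2) mod 11 = -1
(d/p) = -1, so p is inert: (p) stays prime with e=1, f=2, g=1.
Therefore p is inert.

inert


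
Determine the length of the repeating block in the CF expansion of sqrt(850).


Run the CF algorithm for sqrt(850).
a_0 = floor(sqrt(850)) = 29; set m_0=0, q_0=1.
Recurrence: m' = q*a - m,  q' = (d - m'^2)/q,  a' = floor((a_0 + m')/q').
  step 1: m=29, q=9, a=6
  step 2: m=25, q=25, a=2
  step 3: m=25, q=9, a=6
  step 4: m=29, q=1, a=58
a_4 = 2*a_0 = 58, so the period closes here.
sqrt(850) = [29; 6, 2, 6, 58]
Period length = 4

4


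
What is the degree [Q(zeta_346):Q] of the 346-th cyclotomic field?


The degree equals Euler's totient phi(346).
346 = 2 * 173
phi(346) = 172

172


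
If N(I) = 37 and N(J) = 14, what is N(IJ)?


N(IJ) = N(I) * N(J)
= 37 * 14
= 518

518


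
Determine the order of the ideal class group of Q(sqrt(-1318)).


K = Q(sqrt(-1318)). d mod 4 = 2, so D = disc(K) = 4d = -5272
h(K) equals the number of primitive reduced positive-definite forms (a, b, c) = a*x^2 + b*x*y + c*y^2 with b^2 - 4ac = D,
where reduced means |b| <= a <= c, with b >= 0 whenever |b| = a or a = c, and primitive means gcd(a, b, c) = 1.
Reduced forces 3a^2 <= |D| = 5272, so 1 <= a <= 41; b must have the parity of D, and c = (b^2 - D)/(4a) must be an integer >= a.
Enumerate a = 1..41, b in [-a, a]:
  a=1: (1, 0, 1318)  [1]
  a=2: (2, 0, 659)  [1]
  a=3..16: none
  a=17: (17, -10, 79), (17, 10, 79)  [2]
  a=18..22: none
  a=23: (23, -8, 58), (23, 8, 58)  [2]
  a=24..28: none
  a=29: (29, -8, 46), (29, 8, 46)  [2]
  a=30..33: none
  a=34: (34, -24, 43), (34, 24, 43)  [2]
  a=35..41: none
Total reduced forms: 1 + 1 + 2 + 2 + 2 + 2 = 10
h = 10

10


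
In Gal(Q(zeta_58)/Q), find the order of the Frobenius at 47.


The Frobenius at p in Gal(Q(zeta_n)/Q) = (Z/nZ)* is the class of p, so its order is ord_58(47), the smallest k >= 1 with 47^k = 1 mod 58.
n = 58 = 2 * 29, phi(58) = 28; the order divides phi(n).
Divisors of 28: 1, 2, 4, 7, 14, 28
Repeated squaring mod 58: 47^1 = 47, 47^2 = 5, 47^4 = 25, 47^8 = 45, 47^16 = 53
Test divisors in increasing order:
  k=1: 47^1 = 47 mod 58
  k=2: 47^2 = 5 mod 58
  k=4: 47^4 = 25 mod 58
  k=7: 47^7 = 25 * 5 * 47 = 17 mod 58
  k=14: 47^14 = 45 * 25 * 5 = 57 mod 58
  k=28: 47^28 = 53 * 45 * 25 = 1 mod 58  <- first divisor giving 1
Order = 28

28


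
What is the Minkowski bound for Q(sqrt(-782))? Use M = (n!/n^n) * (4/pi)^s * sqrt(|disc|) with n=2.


d = -782, d mod 4 = 2, so disc(K) = 4d = -3128; |disc(K)| = 3128
Imaginary quadratic field, so n = 2, s = r2 = 1, r1 = 0
M = (n!/n^n) * (4/pi)^s * sqrt(|disc(K)|) = (2!/2^2) * (4/pi)^1 * sqrt(3128)
= 0.5 * 1.273240 * 55.928526
= 35.6052

35.6052


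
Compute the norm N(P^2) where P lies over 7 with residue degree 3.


N(P^a) = p^(a*f)
= 7^(2*3)
= 7^6
= 117649

117649


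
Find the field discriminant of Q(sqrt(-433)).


For K = Q(sqrt(d)) with d squarefree: disc(K) = d if d = 1 mod 4, and disc(K) = 4d if d = 2 or 3 mod 4.
Here d = -433, and d mod 4 = 3.
d = 3 mod 4, not 1 (O_K = Z[sqrt(d)]), so disc(K) = 4d = 4 * (-433) = -1732

-1732


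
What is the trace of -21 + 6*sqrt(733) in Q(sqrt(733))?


Tr(a + b*sqrt(d)) = (a + b*sqrt(d)) + (a - b*sqrt(d)) = 2a
= 2 * (-21)
= -42

-42


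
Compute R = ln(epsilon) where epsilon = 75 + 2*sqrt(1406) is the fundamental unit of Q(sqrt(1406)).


epsilon = 75 + 2*sqrt(1406)
= 149.9933
R = ln(149.9933)
= 5.0106

5.0106


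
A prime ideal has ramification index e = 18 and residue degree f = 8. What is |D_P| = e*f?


|D_P| = e * f
= 18 * 8
= 144

144


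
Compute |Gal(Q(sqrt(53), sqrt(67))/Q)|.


The 2 square roots of distinct primes are multiplicatively independent over Q,
so [K:Q] = 2^2 and Gal(K/Q) is isomorphic to (Z/2Z)^2.
|Gal| = 2^2 = 4

4


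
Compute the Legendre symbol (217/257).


p = 257 is prime, so compute (217/257) with the reciprocity algorithm (Jacobi-symbol steps: pull out 2s via (2/n), flip via reciprocity, reduce):
  reciprocity: (217/257) -> +(257/217)
  reduce: (40/217)
  pull out 2: (2/217) = +1  (since 217 mod 8 = 1)
  pull out 2: (2/217) = +1  (since 217 mod 8 = 1)
  pull out 2: (2/217) = +1  (since 217 mod 8 = 1)
  reciprocity: (5/217) -> +(217/5)
  reduce: (2/5)
  pull out 2: (2/5) = -1  (since 5 mod 8 = 5)
  (1/5) = 1
Product of signs = -1
(217/257) = -1

-1


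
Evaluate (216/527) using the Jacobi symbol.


Compute (216/527) via quadratic reciprocity:
  pull out 2: (2/527) = +1  (since 527 mod 8 = 7)
  pull out 2: (2/527) = +1  (since 527 mod 8 = 7)
  pull out 2: (2/527) = +1  (since 527 mod 8 = 7)
  reciprocity: (27/527) -> -(527/27)
  reduce: (14/27)
  pull out 2: (2/27) = -1  (since 27 mod 8 = 3)
  reciprocity: (7/27) -> -(27/7)
  reduce: (6/7)
  pull out 2: (2/7) = +1  (since 7 mod 8 = 7)
  reciprocity: (3/7) -> -(7/3)
  reduce: (1/3)
  (1/3) = 1
Product of signs = 1

1


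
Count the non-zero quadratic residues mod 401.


For prime p, the number of non-zero quadratic residues is (p-1)/2.
= (401-1)/2
= 200

200


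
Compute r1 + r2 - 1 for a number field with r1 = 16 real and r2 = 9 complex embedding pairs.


By Dirichlet's unit theorem:
rank = r1 + r2 - 1
= 16 + 9 - 1
= 24

24


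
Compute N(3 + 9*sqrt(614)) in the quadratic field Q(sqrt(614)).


N(a + b*sqrt(d)) = a^2 - d*b^2
= (3)^2 - (614)*(9)^2
= 9 - 49734
= -49725

-49725


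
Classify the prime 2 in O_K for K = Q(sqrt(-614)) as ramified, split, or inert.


K = Q(sqrt(-614)). Since d mod 4 = 2, disc(K) = -2456.
Check p | disc: -2456 mod 2 = 0.
p divides disc, so p ramifies: (p) = P^2 with e=2, f=1, g=1.
Therefore p is ramified.

ramified


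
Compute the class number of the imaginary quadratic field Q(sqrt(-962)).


K = Q(sqrt(-962)). d mod 4 = 2, so D = disc(K) = 4d = -3848
h(K) equals the number of primitive reduced positive-definite forms (a, b, c) = a*x^2 + b*x*y + c*y^2 with b^2 - 4ac = D,
where reduced means |b| <= a <= c, with b >= 0 whenever |b| = a or a = c, and primitive means gcd(a, b, c) = 1.
Reduced forces 3a^2 <= |D| = 3848, so 1 <= a <= 35; b must have the parity of D, and c = (b^2 - D)/(4a) must be an integer >= a.
Enumerate a = 1..35, b in [-a, a]:
  a=1: (1, 0, 962)  [1]
  a=2: (2, 0, 481)  [1]
  a=3: (3, -2, 321), (3, 2, 321)  [2]
  a=4..5: none
  a=6: (6, -4, 161), (6, 4, 161)  [2]
  a=7: (7, -4, 138), (7, 4, 138)  [2]
  a=8: none
  a=9: (9, -2, 107), (9, 2, 107)  [2]
  a=10..12: none
  a=13: (13, 0, 74)  [1]
  a=14: (14, -4, 69), (14, 4, 69)  [2]
  a=15..17: none
  a=18: (18, -16, 57), (18, 16, 57)  [2]
  a=19: (19, -16, 54), (19, 16, 54)  [2]
  a=20: none
  a=21: (21, -10, 47), (21, -4, 46), (21, 4, 46), (21, 10, 47)  [4]
  a=22: none
  a=23: (23, -4, 42), (23, 4, 42)  [2]
  a=24..25: none
  a=26: (26, 0, 37)  [1]
  a=27: (27, -16, 38), (27, 16, 38)  [2]
  a=28: none
  a=29: (29, -26, 39), (29, 26, 39)  [2]
  a=30..35: none
Total reduced forms: 1 + 1 + 2 + 2 + 2 + 2 + 1 + 2 + 2 + 2 + 4 + 2 + 1 + 2 + 2 = 28
h = 28

28
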